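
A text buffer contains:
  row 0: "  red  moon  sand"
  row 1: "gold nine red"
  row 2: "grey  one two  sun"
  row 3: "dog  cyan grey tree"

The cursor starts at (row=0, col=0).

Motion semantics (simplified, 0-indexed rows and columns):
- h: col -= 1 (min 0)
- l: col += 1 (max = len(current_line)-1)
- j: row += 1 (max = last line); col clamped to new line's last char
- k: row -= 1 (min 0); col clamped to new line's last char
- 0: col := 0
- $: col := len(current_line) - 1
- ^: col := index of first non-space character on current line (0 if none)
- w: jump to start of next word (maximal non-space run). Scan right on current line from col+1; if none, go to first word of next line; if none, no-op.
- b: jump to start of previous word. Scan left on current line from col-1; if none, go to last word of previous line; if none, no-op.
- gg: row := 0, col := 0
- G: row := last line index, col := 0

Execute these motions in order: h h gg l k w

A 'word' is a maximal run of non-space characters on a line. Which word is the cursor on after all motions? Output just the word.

Answer: red

Derivation:
After 1 (h): row=0 col=0 char='_'
After 2 (h): row=0 col=0 char='_'
After 3 (gg): row=0 col=0 char='_'
After 4 (l): row=0 col=1 char='_'
After 5 (k): row=0 col=1 char='_'
After 6 (w): row=0 col=2 char='r'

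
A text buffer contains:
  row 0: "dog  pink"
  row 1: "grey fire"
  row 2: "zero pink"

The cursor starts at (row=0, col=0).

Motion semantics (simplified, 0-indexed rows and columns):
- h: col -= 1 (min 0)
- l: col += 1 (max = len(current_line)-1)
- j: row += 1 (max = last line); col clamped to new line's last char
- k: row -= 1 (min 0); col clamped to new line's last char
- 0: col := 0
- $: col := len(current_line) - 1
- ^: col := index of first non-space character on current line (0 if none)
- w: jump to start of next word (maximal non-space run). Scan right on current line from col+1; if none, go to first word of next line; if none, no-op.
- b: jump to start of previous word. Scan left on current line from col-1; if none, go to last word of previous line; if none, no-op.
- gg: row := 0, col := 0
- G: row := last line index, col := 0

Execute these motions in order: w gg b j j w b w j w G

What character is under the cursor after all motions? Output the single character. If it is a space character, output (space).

After 1 (w): row=0 col=5 char='p'
After 2 (gg): row=0 col=0 char='d'
After 3 (b): row=0 col=0 char='d'
After 4 (j): row=1 col=0 char='g'
After 5 (j): row=2 col=0 char='z'
After 6 (w): row=2 col=5 char='p'
After 7 (b): row=2 col=0 char='z'
After 8 (w): row=2 col=5 char='p'
After 9 (j): row=2 col=5 char='p'
After 10 (w): row=2 col=5 char='p'
After 11 (G): row=2 col=0 char='z'

Answer: z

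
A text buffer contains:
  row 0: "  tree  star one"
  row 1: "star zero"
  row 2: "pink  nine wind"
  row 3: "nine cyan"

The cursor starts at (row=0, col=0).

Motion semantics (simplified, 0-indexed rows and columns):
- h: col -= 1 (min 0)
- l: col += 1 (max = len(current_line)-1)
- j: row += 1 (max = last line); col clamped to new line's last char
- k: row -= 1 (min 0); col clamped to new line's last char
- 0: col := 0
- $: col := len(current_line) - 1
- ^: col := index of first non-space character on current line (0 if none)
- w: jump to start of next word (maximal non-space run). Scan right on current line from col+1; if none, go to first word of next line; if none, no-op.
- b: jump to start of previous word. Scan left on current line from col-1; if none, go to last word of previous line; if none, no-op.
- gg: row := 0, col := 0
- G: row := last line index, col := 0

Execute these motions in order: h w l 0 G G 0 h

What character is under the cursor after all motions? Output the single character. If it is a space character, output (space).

Answer: n

Derivation:
After 1 (h): row=0 col=0 char='_'
After 2 (w): row=0 col=2 char='t'
After 3 (l): row=0 col=3 char='r'
After 4 (0): row=0 col=0 char='_'
After 5 (G): row=3 col=0 char='n'
After 6 (G): row=3 col=0 char='n'
After 7 (0): row=3 col=0 char='n'
After 8 (h): row=3 col=0 char='n'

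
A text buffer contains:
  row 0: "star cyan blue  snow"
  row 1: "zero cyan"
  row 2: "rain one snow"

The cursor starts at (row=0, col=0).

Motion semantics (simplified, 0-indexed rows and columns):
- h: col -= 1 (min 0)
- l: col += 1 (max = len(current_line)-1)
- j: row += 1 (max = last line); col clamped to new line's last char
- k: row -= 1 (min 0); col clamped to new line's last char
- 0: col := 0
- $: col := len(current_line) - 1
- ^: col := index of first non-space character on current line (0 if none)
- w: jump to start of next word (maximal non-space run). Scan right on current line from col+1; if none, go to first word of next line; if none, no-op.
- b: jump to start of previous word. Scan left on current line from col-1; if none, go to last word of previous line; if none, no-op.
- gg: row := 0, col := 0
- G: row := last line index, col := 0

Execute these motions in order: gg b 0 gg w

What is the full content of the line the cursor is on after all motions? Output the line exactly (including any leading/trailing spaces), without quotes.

Answer: star cyan blue  snow

Derivation:
After 1 (gg): row=0 col=0 char='s'
After 2 (b): row=0 col=0 char='s'
After 3 (0): row=0 col=0 char='s'
After 4 (gg): row=0 col=0 char='s'
After 5 (w): row=0 col=5 char='c'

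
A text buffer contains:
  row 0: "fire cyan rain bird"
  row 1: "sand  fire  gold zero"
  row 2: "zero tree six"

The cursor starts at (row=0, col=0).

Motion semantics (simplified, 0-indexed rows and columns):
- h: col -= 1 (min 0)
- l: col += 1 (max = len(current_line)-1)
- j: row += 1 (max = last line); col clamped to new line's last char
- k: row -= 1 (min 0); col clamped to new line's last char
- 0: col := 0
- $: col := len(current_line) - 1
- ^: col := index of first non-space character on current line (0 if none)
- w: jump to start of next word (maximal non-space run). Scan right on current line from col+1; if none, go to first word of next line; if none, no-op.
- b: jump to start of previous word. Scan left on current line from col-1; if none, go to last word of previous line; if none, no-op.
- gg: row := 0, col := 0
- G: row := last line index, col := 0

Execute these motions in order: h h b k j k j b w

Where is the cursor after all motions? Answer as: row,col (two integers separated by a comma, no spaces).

After 1 (h): row=0 col=0 char='f'
After 2 (h): row=0 col=0 char='f'
After 3 (b): row=0 col=0 char='f'
After 4 (k): row=0 col=0 char='f'
After 5 (j): row=1 col=0 char='s'
After 6 (k): row=0 col=0 char='f'
After 7 (j): row=1 col=0 char='s'
After 8 (b): row=0 col=15 char='b'
After 9 (w): row=1 col=0 char='s'

Answer: 1,0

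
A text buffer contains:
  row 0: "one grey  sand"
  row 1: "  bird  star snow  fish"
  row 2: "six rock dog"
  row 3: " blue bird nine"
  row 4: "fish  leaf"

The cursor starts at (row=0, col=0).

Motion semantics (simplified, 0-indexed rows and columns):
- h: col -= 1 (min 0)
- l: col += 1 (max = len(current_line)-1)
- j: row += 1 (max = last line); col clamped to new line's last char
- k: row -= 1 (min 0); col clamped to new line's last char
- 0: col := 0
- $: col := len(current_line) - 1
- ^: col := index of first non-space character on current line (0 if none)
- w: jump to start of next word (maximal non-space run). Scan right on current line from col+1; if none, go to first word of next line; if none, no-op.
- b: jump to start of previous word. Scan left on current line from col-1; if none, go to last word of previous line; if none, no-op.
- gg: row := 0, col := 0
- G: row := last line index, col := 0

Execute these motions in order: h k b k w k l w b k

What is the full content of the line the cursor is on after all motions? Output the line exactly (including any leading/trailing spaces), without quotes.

Answer: one grey  sand

Derivation:
After 1 (h): row=0 col=0 char='o'
After 2 (k): row=0 col=0 char='o'
After 3 (b): row=0 col=0 char='o'
After 4 (k): row=0 col=0 char='o'
After 5 (w): row=0 col=4 char='g'
After 6 (k): row=0 col=4 char='g'
After 7 (l): row=0 col=5 char='r'
After 8 (w): row=0 col=10 char='s'
After 9 (b): row=0 col=4 char='g'
After 10 (k): row=0 col=4 char='g'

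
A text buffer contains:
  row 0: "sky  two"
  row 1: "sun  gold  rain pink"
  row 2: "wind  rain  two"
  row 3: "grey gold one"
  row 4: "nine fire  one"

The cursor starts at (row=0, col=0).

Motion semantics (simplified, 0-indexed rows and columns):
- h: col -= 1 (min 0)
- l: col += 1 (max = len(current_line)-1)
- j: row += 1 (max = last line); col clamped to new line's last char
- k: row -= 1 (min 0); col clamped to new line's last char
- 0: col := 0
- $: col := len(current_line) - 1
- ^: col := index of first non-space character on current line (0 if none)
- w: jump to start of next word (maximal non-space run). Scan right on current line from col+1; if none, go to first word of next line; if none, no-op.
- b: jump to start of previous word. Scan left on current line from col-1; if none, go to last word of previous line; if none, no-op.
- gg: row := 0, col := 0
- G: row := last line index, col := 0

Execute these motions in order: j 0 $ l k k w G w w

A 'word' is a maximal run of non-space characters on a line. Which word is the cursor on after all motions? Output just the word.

After 1 (j): row=1 col=0 char='s'
After 2 (0): row=1 col=0 char='s'
After 3 ($): row=1 col=19 char='k'
After 4 (l): row=1 col=19 char='k'
After 5 (k): row=0 col=7 char='o'
After 6 (k): row=0 col=7 char='o'
After 7 (w): row=1 col=0 char='s'
After 8 (G): row=4 col=0 char='n'
After 9 (w): row=4 col=5 char='f'
After 10 (w): row=4 col=11 char='o'

Answer: one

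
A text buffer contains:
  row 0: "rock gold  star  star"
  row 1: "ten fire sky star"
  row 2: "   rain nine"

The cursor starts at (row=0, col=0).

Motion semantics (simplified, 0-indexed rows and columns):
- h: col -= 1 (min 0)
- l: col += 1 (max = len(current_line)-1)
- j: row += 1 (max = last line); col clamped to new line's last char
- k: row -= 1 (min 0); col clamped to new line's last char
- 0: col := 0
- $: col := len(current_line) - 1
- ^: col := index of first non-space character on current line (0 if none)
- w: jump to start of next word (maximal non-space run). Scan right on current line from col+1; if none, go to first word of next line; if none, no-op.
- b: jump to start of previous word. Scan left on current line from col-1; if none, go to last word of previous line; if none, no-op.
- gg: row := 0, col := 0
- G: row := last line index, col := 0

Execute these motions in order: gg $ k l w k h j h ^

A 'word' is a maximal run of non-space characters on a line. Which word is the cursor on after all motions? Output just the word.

After 1 (gg): row=0 col=0 char='r'
After 2 ($): row=0 col=20 char='r'
After 3 (k): row=0 col=20 char='r'
After 4 (l): row=0 col=20 char='r'
After 5 (w): row=1 col=0 char='t'
After 6 (k): row=0 col=0 char='r'
After 7 (h): row=0 col=0 char='r'
After 8 (j): row=1 col=0 char='t'
After 9 (h): row=1 col=0 char='t'
After 10 (^): row=1 col=0 char='t'

Answer: ten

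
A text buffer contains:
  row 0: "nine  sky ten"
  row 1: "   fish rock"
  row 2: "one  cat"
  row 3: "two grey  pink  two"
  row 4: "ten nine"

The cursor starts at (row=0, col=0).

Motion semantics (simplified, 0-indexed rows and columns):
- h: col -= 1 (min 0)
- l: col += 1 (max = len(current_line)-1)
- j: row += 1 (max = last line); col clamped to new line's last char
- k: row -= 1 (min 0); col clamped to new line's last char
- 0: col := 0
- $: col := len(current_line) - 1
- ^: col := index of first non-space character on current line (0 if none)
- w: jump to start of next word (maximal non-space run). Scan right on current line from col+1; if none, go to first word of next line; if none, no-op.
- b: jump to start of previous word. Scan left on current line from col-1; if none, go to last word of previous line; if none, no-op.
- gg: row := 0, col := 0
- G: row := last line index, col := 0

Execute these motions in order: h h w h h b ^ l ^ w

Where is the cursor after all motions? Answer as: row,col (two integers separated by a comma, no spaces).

After 1 (h): row=0 col=0 char='n'
After 2 (h): row=0 col=0 char='n'
After 3 (w): row=0 col=6 char='s'
After 4 (h): row=0 col=5 char='_'
After 5 (h): row=0 col=4 char='_'
After 6 (b): row=0 col=0 char='n'
After 7 (^): row=0 col=0 char='n'
After 8 (l): row=0 col=1 char='i'
After 9 (^): row=0 col=0 char='n'
After 10 (w): row=0 col=6 char='s'

Answer: 0,6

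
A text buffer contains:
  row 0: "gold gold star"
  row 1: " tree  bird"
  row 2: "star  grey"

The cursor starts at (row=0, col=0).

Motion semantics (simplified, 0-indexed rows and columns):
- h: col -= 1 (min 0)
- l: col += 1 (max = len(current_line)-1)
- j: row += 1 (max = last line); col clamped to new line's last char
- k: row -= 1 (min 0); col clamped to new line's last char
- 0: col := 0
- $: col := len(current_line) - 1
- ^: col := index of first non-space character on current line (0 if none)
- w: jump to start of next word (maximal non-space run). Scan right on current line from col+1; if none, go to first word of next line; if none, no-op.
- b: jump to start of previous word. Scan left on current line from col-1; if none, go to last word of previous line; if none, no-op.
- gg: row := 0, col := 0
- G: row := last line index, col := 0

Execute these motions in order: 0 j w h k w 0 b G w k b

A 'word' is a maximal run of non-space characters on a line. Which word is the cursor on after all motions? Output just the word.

After 1 (0): row=0 col=0 char='g'
After 2 (j): row=1 col=0 char='_'
After 3 (w): row=1 col=1 char='t'
After 4 (h): row=1 col=0 char='_'
After 5 (k): row=0 col=0 char='g'
After 6 (w): row=0 col=5 char='g'
After 7 (0): row=0 col=0 char='g'
After 8 (b): row=0 col=0 char='g'
After 9 (G): row=2 col=0 char='s'
After 10 (w): row=2 col=6 char='g'
After 11 (k): row=1 col=6 char='_'
After 12 (b): row=1 col=1 char='t'

Answer: tree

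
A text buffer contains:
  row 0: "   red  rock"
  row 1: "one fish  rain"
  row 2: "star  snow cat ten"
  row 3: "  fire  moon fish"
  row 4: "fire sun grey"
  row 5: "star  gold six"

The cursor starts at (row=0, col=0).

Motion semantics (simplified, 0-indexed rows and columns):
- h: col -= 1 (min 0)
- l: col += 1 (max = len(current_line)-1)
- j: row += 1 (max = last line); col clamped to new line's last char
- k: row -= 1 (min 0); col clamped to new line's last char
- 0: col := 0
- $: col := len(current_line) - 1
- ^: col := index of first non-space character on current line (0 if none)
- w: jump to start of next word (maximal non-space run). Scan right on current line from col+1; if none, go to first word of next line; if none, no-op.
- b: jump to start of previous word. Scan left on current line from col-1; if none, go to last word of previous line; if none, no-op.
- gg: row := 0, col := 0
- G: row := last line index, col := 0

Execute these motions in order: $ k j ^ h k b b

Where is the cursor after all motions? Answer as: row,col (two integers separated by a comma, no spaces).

After 1 ($): row=0 col=11 char='k'
After 2 (k): row=0 col=11 char='k'
After 3 (j): row=1 col=11 char='a'
After 4 (^): row=1 col=0 char='o'
After 5 (h): row=1 col=0 char='o'
After 6 (k): row=0 col=0 char='_'
After 7 (b): row=0 col=0 char='_'
After 8 (b): row=0 col=0 char='_'

Answer: 0,0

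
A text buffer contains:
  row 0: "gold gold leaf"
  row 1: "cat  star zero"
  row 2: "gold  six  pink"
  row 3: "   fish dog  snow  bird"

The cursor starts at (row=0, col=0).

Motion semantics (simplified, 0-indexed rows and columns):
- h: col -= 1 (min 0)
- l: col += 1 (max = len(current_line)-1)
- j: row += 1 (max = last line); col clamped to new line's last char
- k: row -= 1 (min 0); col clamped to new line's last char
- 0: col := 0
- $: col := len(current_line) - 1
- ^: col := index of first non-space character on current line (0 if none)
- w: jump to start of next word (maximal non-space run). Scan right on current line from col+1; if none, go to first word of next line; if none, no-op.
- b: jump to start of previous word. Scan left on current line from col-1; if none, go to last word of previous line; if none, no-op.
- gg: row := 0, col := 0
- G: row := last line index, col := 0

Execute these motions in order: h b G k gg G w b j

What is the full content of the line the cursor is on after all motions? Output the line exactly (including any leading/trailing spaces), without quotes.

Answer:    fish dog  snow  bird

Derivation:
After 1 (h): row=0 col=0 char='g'
After 2 (b): row=0 col=0 char='g'
After 3 (G): row=3 col=0 char='_'
After 4 (k): row=2 col=0 char='g'
After 5 (gg): row=0 col=0 char='g'
After 6 (G): row=3 col=0 char='_'
After 7 (w): row=3 col=3 char='f'
After 8 (b): row=2 col=11 char='p'
After 9 (j): row=3 col=11 char='_'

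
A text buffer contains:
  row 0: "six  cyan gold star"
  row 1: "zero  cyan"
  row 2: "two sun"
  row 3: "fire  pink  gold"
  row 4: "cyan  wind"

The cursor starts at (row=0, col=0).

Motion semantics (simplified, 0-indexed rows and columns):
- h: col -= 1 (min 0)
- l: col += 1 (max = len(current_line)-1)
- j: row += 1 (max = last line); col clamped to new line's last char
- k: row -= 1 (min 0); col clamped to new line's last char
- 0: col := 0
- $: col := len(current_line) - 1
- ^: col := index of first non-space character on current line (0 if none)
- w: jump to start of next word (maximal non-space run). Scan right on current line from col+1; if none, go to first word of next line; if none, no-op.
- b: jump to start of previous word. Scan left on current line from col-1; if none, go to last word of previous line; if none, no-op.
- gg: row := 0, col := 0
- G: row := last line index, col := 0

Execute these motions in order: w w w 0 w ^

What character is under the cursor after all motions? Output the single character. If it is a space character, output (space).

Answer: s

Derivation:
After 1 (w): row=0 col=5 char='c'
After 2 (w): row=0 col=10 char='g'
After 3 (w): row=0 col=15 char='s'
After 4 (0): row=0 col=0 char='s'
After 5 (w): row=0 col=5 char='c'
After 6 (^): row=0 col=0 char='s'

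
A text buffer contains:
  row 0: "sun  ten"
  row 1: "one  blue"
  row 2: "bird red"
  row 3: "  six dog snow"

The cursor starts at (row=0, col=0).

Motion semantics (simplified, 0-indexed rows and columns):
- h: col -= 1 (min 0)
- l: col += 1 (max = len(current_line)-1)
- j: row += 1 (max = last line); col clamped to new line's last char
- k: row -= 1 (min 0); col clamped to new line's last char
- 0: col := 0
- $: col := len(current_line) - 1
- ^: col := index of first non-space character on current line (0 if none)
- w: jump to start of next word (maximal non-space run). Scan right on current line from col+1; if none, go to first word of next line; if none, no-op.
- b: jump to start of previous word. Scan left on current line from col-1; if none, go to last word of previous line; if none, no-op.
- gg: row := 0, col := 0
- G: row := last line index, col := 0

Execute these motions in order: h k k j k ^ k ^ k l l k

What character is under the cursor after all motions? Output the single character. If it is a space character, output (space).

Answer: n

Derivation:
After 1 (h): row=0 col=0 char='s'
After 2 (k): row=0 col=0 char='s'
After 3 (k): row=0 col=0 char='s'
After 4 (j): row=1 col=0 char='o'
After 5 (k): row=0 col=0 char='s'
After 6 (^): row=0 col=0 char='s'
After 7 (k): row=0 col=0 char='s'
After 8 (^): row=0 col=0 char='s'
After 9 (k): row=0 col=0 char='s'
After 10 (l): row=0 col=1 char='u'
After 11 (l): row=0 col=2 char='n'
After 12 (k): row=0 col=2 char='n'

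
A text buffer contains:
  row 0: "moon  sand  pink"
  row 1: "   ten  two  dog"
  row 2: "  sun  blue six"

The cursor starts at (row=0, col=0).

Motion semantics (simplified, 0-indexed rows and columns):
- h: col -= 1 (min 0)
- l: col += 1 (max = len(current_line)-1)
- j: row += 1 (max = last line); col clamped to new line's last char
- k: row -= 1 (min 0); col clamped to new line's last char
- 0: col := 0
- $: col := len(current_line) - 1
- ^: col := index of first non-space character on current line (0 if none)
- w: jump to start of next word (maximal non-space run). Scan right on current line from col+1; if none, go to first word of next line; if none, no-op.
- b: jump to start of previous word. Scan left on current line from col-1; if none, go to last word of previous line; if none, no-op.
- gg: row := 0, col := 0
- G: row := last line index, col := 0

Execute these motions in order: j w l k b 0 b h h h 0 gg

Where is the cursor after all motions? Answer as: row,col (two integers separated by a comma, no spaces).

After 1 (j): row=1 col=0 char='_'
After 2 (w): row=1 col=3 char='t'
After 3 (l): row=1 col=4 char='e'
After 4 (k): row=0 col=4 char='_'
After 5 (b): row=0 col=0 char='m'
After 6 (0): row=0 col=0 char='m'
After 7 (b): row=0 col=0 char='m'
After 8 (h): row=0 col=0 char='m'
After 9 (h): row=0 col=0 char='m'
After 10 (h): row=0 col=0 char='m'
After 11 (0): row=0 col=0 char='m'
After 12 (gg): row=0 col=0 char='m'

Answer: 0,0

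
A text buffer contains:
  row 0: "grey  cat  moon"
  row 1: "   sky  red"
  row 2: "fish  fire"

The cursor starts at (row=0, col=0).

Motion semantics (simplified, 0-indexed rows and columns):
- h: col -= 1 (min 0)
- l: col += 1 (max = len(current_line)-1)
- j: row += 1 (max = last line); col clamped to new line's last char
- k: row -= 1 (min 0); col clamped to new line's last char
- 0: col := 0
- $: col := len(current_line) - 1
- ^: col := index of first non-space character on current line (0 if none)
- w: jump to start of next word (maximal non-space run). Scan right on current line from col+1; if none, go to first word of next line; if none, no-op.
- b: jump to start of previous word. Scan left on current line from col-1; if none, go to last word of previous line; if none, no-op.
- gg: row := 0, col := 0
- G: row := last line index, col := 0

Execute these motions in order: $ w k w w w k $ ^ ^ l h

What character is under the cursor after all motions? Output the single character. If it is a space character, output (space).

Answer: g

Derivation:
After 1 ($): row=0 col=14 char='n'
After 2 (w): row=1 col=3 char='s'
After 3 (k): row=0 col=3 char='y'
After 4 (w): row=0 col=6 char='c'
After 5 (w): row=0 col=11 char='m'
After 6 (w): row=1 col=3 char='s'
After 7 (k): row=0 col=3 char='y'
After 8 ($): row=0 col=14 char='n'
After 9 (^): row=0 col=0 char='g'
After 10 (^): row=0 col=0 char='g'
After 11 (l): row=0 col=1 char='r'
After 12 (h): row=0 col=0 char='g'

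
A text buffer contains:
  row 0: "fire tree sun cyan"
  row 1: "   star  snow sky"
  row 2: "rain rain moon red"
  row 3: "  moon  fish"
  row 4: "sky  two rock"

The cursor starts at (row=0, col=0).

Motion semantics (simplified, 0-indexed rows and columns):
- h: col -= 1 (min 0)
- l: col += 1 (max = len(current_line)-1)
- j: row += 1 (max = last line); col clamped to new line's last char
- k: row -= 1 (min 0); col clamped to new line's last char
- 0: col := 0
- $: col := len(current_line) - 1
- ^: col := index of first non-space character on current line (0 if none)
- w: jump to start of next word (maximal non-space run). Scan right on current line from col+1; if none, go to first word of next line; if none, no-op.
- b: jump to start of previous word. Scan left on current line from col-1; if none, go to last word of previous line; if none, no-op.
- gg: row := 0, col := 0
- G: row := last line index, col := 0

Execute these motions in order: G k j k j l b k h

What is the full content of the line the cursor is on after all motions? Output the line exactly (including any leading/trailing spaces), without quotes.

Answer:   moon  fish

Derivation:
After 1 (G): row=4 col=0 char='s'
After 2 (k): row=3 col=0 char='_'
After 3 (j): row=4 col=0 char='s'
After 4 (k): row=3 col=0 char='_'
After 5 (j): row=4 col=0 char='s'
After 6 (l): row=4 col=1 char='k'
After 7 (b): row=4 col=0 char='s'
After 8 (k): row=3 col=0 char='_'
After 9 (h): row=3 col=0 char='_'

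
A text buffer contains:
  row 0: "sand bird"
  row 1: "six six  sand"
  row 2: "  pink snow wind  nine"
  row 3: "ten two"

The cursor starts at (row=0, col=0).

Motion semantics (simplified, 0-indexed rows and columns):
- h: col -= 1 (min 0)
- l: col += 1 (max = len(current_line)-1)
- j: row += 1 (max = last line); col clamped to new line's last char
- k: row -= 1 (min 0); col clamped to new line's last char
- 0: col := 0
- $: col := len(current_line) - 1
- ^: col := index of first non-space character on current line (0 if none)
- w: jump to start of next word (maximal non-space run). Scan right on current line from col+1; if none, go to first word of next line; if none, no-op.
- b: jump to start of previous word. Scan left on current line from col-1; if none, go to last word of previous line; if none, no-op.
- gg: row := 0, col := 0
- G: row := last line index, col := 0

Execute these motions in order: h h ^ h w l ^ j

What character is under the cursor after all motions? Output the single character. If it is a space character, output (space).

Answer: s

Derivation:
After 1 (h): row=0 col=0 char='s'
After 2 (h): row=0 col=0 char='s'
After 3 (^): row=0 col=0 char='s'
After 4 (h): row=0 col=0 char='s'
After 5 (w): row=0 col=5 char='b'
After 6 (l): row=0 col=6 char='i'
After 7 (^): row=0 col=0 char='s'
After 8 (j): row=1 col=0 char='s'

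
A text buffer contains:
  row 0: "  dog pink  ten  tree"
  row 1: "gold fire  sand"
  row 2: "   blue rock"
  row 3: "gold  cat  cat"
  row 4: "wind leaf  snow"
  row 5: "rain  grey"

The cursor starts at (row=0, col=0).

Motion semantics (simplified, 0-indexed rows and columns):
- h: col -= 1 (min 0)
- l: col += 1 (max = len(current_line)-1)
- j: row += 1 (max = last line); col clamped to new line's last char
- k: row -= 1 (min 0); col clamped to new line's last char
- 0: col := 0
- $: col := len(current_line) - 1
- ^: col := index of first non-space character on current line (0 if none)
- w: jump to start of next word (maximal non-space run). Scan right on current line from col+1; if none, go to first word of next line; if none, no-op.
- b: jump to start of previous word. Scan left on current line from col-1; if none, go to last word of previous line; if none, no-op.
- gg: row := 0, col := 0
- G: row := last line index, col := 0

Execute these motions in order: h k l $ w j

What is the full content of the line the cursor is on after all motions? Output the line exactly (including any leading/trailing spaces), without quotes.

After 1 (h): row=0 col=0 char='_'
After 2 (k): row=0 col=0 char='_'
After 3 (l): row=0 col=1 char='_'
After 4 ($): row=0 col=20 char='e'
After 5 (w): row=1 col=0 char='g'
After 6 (j): row=2 col=0 char='_'

Answer:    blue rock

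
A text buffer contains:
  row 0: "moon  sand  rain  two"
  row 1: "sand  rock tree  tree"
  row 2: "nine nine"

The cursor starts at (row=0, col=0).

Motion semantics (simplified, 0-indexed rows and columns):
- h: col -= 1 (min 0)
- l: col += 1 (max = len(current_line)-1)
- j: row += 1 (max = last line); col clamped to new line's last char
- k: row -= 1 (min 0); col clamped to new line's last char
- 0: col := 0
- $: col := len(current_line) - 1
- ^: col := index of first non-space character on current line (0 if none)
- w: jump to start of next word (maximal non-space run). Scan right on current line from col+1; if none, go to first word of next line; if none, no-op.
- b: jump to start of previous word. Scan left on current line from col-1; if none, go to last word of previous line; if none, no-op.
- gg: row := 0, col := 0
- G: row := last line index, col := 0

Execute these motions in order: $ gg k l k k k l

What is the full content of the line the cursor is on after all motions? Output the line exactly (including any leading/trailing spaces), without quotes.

After 1 ($): row=0 col=20 char='o'
After 2 (gg): row=0 col=0 char='m'
After 3 (k): row=0 col=0 char='m'
After 4 (l): row=0 col=1 char='o'
After 5 (k): row=0 col=1 char='o'
After 6 (k): row=0 col=1 char='o'
After 7 (k): row=0 col=1 char='o'
After 8 (l): row=0 col=2 char='o'

Answer: moon  sand  rain  two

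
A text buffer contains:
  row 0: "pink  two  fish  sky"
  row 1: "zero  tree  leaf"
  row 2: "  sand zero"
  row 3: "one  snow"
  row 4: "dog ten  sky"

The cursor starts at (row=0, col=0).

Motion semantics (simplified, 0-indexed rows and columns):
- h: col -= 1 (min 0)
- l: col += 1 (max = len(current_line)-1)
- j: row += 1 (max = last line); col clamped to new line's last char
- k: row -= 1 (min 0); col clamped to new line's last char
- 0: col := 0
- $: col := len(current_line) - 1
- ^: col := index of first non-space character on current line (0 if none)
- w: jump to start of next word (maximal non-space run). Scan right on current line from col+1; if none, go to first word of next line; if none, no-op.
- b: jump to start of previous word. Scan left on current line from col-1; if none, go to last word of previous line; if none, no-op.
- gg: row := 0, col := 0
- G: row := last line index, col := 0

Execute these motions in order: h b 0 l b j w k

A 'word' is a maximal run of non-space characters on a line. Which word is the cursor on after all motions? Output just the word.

Answer: two

Derivation:
After 1 (h): row=0 col=0 char='p'
After 2 (b): row=0 col=0 char='p'
After 3 (0): row=0 col=0 char='p'
After 4 (l): row=0 col=1 char='i'
After 5 (b): row=0 col=0 char='p'
After 6 (j): row=1 col=0 char='z'
After 7 (w): row=1 col=6 char='t'
After 8 (k): row=0 col=6 char='t'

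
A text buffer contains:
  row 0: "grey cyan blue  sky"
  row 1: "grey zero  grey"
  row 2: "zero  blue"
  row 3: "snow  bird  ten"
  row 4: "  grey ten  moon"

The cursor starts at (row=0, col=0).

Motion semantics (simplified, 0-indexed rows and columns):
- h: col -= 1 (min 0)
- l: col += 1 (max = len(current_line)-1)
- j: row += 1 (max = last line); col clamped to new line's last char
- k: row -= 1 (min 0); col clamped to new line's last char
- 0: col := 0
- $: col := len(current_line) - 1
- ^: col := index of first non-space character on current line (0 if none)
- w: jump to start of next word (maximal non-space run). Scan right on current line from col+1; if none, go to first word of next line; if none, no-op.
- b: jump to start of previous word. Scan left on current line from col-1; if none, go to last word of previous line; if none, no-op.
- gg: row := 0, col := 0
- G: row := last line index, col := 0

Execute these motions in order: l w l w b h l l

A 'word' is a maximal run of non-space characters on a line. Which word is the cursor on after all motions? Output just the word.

Answer: cyan

Derivation:
After 1 (l): row=0 col=1 char='r'
After 2 (w): row=0 col=5 char='c'
After 3 (l): row=0 col=6 char='y'
After 4 (w): row=0 col=10 char='b'
After 5 (b): row=0 col=5 char='c'
After 6 (h): row=0 col=4 char='_'
After 7 (l): row=0 col=5 char='c'
After 8 (l): row=0 col=6 char='y'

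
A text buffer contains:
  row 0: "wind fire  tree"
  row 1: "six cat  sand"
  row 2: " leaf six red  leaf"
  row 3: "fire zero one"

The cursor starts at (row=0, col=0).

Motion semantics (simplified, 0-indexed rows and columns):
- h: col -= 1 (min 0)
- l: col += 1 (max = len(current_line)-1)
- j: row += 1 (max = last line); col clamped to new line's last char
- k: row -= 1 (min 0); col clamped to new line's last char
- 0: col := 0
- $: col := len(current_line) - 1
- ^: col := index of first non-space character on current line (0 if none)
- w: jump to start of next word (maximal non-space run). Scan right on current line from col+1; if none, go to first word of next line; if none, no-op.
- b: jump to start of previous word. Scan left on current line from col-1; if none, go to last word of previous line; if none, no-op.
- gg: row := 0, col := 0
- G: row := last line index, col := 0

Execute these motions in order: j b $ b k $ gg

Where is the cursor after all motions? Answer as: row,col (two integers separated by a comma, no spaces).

After 1 (j): row=1 col=0 char='s'
After 2 (b): row=0 col=11 char='t'
After 3 ($): row=0 col=14 char='e'
After 4 (b): row=0 col=11 char='t'
After 5 (k): row=0 col=11 char='t'
After 6 ($): row=0 col=14 char='e'
After 7 (gg): row=0 col=0 char='w'

Answer: 0,0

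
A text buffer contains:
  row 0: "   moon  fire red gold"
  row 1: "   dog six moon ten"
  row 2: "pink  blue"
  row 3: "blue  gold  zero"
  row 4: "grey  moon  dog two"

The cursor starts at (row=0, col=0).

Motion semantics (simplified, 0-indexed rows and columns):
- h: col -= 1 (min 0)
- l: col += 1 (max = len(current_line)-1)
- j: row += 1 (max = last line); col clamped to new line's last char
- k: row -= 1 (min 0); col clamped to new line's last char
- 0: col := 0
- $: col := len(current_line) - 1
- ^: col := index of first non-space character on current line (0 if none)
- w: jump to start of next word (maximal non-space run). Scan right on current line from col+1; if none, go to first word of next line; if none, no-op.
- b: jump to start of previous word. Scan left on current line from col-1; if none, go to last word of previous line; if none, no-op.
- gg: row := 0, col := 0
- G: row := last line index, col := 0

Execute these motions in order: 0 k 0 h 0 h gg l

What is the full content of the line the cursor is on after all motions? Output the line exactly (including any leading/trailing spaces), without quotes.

Answer:    moon  fire red gold

Derivation:
After 1 (0): row=0 col=0 char='_'
After 2 (k): row=0 col=0 char='_'
After 3 (0): row=0 col=0 char='_'
After 4 (h): row=0 col=0 char='_'
After 5 (0): row=0 col=0 char='_'
After 6 (h): row=0 col=0 char='_'
After 7 (gg): row=0 col=0 char='_'
After 8 (l): row=0 col=1 char='_'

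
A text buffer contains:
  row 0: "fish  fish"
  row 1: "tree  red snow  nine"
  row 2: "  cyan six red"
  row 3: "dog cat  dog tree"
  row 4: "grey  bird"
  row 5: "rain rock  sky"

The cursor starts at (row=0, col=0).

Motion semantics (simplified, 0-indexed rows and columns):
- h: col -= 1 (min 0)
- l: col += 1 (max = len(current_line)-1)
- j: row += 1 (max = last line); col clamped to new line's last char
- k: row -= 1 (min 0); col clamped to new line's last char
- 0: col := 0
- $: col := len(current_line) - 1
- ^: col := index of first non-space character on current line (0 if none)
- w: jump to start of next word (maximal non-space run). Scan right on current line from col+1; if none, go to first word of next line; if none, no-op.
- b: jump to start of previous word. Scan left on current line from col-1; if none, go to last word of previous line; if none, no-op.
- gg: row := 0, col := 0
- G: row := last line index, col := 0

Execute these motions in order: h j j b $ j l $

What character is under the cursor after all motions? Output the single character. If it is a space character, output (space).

After 1 (h): row=0 col=0 char='f'
After 2 (j): row=1 col=0 char='t'
After 3 (j): row=2 col=0 char='_'
After 4 (b): row=1 col=16 char='n'
After 5 ($): row=1 col=19 char='e'
After 6 (j): row=2 col=13 char='d'
After 7 (l): row=2 col=13 char='d'
After 8 ($): row=2 col=13 char='d'

Answer: d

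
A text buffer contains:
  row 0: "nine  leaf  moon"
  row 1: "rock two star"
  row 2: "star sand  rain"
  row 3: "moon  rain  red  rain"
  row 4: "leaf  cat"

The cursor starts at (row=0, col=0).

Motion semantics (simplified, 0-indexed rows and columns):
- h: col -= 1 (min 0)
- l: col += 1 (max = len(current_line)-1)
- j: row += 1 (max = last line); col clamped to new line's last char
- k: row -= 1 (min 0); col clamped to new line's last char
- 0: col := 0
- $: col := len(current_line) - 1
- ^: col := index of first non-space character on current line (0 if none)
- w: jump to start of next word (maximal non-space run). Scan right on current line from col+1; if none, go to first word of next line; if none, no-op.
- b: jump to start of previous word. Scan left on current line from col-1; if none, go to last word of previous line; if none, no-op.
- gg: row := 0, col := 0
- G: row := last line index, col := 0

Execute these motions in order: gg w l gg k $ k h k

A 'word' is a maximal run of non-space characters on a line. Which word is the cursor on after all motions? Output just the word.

After 1 (gg): row=0 col=0 char='n'
After 2 (w): row=0 col=6 char='l'
After 3 (l): row=0 col=7 char='e'
After 4 (gg): row=0 col=0 char='n'
After 5 (k): row=0 col=0 char='n'
After 6 ($): row=0 col=15 char='n'
After 7 (k): row=0 col=15 char='n'
After 8 (h): row=0 col=14 char='o'
After 9 (k): row=0 col=14 char='o'

Answer: moon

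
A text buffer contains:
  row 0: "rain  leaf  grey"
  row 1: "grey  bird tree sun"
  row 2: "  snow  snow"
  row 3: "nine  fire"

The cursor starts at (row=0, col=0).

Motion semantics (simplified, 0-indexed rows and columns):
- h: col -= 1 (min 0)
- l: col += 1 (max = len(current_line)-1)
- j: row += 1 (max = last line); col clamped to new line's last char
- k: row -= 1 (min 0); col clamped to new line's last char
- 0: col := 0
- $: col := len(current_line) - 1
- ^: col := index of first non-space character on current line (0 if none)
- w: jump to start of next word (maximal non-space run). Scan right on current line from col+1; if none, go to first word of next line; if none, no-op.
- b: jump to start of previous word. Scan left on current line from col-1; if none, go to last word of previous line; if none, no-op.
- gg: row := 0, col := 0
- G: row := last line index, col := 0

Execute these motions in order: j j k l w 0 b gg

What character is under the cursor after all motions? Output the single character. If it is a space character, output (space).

After 1 (j): row=1 col=0 char='g'
After 2 (j): row=2 col=0 char='_'
After 3 (k): row=1 col=0 char='g'
After 4 (l): row=1 col=1 char='r'
After 5 (w): row=1 col=6 char='b'
After 6 (0): row=1 col=0 char='g'
After 7 (b): row=0 col=12 char='g'
After 8 (gg): row=0 col=0 char='r'

Answer: r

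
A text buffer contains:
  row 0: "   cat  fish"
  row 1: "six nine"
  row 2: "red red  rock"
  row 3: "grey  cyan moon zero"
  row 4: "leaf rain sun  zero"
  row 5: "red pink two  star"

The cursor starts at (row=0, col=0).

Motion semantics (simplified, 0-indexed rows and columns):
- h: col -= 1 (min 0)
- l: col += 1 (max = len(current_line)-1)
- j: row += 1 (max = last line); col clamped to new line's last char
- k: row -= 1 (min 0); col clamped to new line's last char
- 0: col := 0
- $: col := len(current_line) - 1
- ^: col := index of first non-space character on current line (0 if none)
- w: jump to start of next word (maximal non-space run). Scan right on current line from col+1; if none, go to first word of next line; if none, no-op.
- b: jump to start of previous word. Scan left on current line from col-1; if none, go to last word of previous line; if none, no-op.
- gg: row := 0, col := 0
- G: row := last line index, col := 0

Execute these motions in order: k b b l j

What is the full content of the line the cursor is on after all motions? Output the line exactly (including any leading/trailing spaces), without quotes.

After 1 (k): row=0 col=0 char='_'
After 2 (b): row=0 col=0 char='_'
After 3 (b): row=0 col=0 char='_'
After 4 (l): row=0 col=1 char='_'
After 5 (j): row=1 col=1 char='i'

Answer: six nine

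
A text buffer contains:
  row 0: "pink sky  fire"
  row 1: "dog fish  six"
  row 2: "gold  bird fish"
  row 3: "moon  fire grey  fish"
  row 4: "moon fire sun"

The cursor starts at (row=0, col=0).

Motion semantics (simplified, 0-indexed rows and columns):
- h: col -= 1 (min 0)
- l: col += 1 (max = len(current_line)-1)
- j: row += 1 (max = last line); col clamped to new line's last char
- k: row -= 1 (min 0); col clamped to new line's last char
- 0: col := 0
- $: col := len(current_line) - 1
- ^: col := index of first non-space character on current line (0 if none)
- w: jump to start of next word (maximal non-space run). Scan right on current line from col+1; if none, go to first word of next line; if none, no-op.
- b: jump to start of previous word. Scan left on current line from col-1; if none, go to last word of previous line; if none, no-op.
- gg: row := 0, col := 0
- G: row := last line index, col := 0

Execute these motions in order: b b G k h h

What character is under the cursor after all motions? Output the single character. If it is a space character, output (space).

Answer: m

Derivation:
After 1 (b): row=0 col=0 char='p'
After 2 (b): row=0 col=0 char='p'
After 3 (G): row=4 col=0 char='m'
After 4 (k): row=3 col=0 char='m'
After 5 (h): row=3 col=0 char='m'
After 6 (h): row=3 col=0 char='m'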